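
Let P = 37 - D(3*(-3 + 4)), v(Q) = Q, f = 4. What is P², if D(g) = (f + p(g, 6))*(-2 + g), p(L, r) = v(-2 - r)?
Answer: 1681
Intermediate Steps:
p(L, r) = -2 - r
D(g) = 8 - 4*g (D(g) = (4 + (-2 - 1*6))*(-2 + g) = (4 + (-2 - 6))*(-2 + g) = (4 - 8)*(-2 + g) = -4*(-2 + g) = 8 - 4*g)
P = 41 (P = 37 - (8 - 12*(-3 + 4)) = 37 - (8 - 12) = 37 - 1*(-4) = 37 + 4 = 41)
P² = 41² = 1681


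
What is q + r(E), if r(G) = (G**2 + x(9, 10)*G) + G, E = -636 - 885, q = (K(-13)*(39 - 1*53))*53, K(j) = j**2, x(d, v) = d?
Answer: 2172833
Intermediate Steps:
q = -125398 (q = ((-13)**2*(39 - 1*53))*53 = (169*(39 - 53))*53 = (169*(-14))*53 = -2366*53 = -125398)
E = -1521
r(G) = G**2 + 10*G (r(G) = (G**2 + 9*G) + G = G**2 + 10*G)
q + r(E) = -125398 - 1521*(10 - 1521) = -125398 - 1521*(-1511) = -125398 + 2298231 = 2172833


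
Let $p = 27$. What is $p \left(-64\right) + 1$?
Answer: $-1727$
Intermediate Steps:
$p \left(-64\right) + 1 = 27 \left(-64\right) + 1 = -1728 + 1 = -1727$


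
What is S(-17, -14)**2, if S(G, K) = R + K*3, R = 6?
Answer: 1296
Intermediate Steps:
S(G, K) = 6 + 3*K (S(G, K) = 6 + K*3 = 6 + 3*K)
S(-17, -14)**2 = (6 + 3*(-14))**2 = (6 - 42)**2 = (-36)**2 = 1296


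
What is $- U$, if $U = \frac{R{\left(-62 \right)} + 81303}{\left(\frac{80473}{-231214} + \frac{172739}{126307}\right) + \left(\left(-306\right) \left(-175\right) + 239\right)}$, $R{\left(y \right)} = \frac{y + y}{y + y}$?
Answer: $- \frac{2374397682334192}{1570880864310657} \approx -1.5115$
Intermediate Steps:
$R{\left(y \right)} = 1$ ($R{\left(y \right)} = \frac{2 y}{2 y} = 2 y \frac{1}{2 y} = 1$)
$U = \frac{2374397682334192}{1570880864310657}$ ($U = \frac{1 + 81303}{\left(\frac{80473}{-231214} + \frac{172739}{126307}\right) + \left(\left(-306\right) \left(-175\right) + 239\right)} = \frac{81304}{\left(80473 \left(- \frac{1}{231214}\right) + 172739 \cdot \frac{1}{126307}\right) + \left(53550 + 239\right)} = \frac{81304}{\left(- \frac{80473}{231214} + \frac{172739}{126307}\right) + 53789} = \frac{81304}{\frac{29775371935}{29203946698} + 53789} = \frac{81304}{\frac{1570880864310657}{29203946698}} = 81304 \cdot \frac{29203946698}{1570880864310657} = \frac{2374397682334192}{1570880864310657} \approx 1.5115$)
$- U = \left(-1\right) \frac{2374397682334192}{1570880864310657} = - \frac{2374397682334192}{1570880864310657}$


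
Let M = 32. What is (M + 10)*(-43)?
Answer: -1806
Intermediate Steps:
(M + 10)*(-43) = (32 + 10)*(-43) = 42*(-43) = -1806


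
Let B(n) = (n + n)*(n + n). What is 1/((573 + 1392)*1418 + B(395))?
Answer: 1/3410470 ≈ 2.9321e-7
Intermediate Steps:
B(n) = 4*n² (B(n) = (2*n)*(2*n) = 4*n²)
1/((573 + 1392)*1418 + B(395)) = 1/((573 + 1392)*1418 + 4*395²) = 1/(1965*1418 + 4*156025) = 1/(2786370 + 624100) = 1/3410470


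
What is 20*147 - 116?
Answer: 2824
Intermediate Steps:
20*147 - 116 = 2940 - 116 = 2824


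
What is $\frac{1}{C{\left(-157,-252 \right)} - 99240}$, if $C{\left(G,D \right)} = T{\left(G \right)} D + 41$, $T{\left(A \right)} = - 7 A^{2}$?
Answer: $\frac{1}{43381637} \approx 2.3051 \cdot 10^{-8}$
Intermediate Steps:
$C{\left(G,D \right)} = 41 - 7 D G^{2}$ ($C{\left(G,D \right)} = - 7 G^{2} D + 41 = - 7 D G^{2} + 41 = 41 - 7 D G^{2}$)
$\frac{1}{C{\left(-157,-252 \right)} - 99240} = \frac{1}{\left(41 - - 1764 \left(-157\right)^{2}\right) - 99240} = \frac{1}{\left(41 - \left(-1764\right) 24649\right) - 99240} = \frac{1}{\left(41 + 43480836\right) - 99240} = \frac{1}{43480877 - 99240} = \frac{1}{43381637}$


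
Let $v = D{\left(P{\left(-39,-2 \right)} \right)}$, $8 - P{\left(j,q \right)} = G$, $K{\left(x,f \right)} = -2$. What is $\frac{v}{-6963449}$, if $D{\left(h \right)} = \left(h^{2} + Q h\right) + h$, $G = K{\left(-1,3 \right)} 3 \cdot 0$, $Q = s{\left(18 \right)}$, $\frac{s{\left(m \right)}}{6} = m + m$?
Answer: $- \frac{1800}{6963449} \approx -0.00025849$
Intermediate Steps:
$s{\left(m \right)} = 12 m$ ($s{\left(m \right)} = 6 \left(m + m\right) = 6 \cdot 2 m = 12 m$)
$Q = 216$ ($Q = 12 \cdot 18 = 216$)
$G = 0$ ($G = \left(-2\right) 3 \cdot 0 = \left(-6\right) 0 = 0$)
$P{\left(j,q \right)} = 8$ ($P{\left(j,q \right)} = 8 - 0 = 8 + 0 = 8$)
$D{\left(h \right)} = h^{2} + 217 h$ ($D{\left(h \right)} = \left(h^{2} + 216 h\right) + h = h^{2} + 217 h$)
$v = 1800$ ($v = 8 \left(217 + 8\right) = 8 \cdot 225 = 1800$)
$\frac{v}{-6963449} = \frac{1800}{-6963449} = 1800 \left(- \frac{1}{6963449}\right) = - \frac{1800}{6963449}$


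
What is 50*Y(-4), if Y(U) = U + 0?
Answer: -200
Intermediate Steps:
Y(U) = U
50*Y(-4) = 50*(-4) = -200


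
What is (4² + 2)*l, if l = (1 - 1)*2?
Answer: 0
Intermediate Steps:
l = 0 (l = 0*2 = 0)
(4² + 2)*l = (4² + 2)*0 = (16 + 2)*0 = 18*0 = 0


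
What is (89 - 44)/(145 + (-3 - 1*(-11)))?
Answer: 5/17 ≈ 0.29412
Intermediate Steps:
(89 - 44)/(145 + (-3 - 1*(-11))) = 45/(145 + (-3 + 11)) = 45/(145 + 8) = 45/153 = (1/153)*45 = 5/17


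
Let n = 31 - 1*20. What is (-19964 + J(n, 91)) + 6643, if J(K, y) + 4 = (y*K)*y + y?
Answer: 77857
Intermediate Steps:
n = 11 (n = 31 - 20 = 11)
J(K, y) = -4 + y + K*y² (J(K, y) = -4 + ((y*K)*y + y) = -4 + ((K*y)*y + y) = -4 + (K*y² + y) = -4 + (y + K*y²) = -4 + y + K*y²)
(-19964 + J(n, 91)) + 6643 = (-19964 + (-4 + 91 + 11*91²)) + 6643 = (-19964 + (-4 + 91 + 11*8281)) + 6643 = (-19964 + (-4 + 91 + 91091)) + 6643 = (-19964 + 91178) + 6643 = 71214 + 6643 = 77857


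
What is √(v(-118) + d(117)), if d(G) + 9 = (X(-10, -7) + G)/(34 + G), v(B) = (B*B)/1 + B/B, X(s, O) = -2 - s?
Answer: √317317591/151 ≈ 117.97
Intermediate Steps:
v(B) = 1 + B² (v(B) = B²*1 + 1 = B² + 1 = 1 + B²)
d(G) = -9 + (8 + G)/(34 + G) (d(G) = -9 + ((-2 - 1*(-10)) + G)/(34 + G) = -9 + ((-2 + 10) + G)/(34 + G) = -9 + (8 + G)/(34 + G))
√(v(-118) + d(117)) = √((1 + (-118)²) + 2*(-149 - 4*117)/(34 + 117)) = √((1 + 13924) + 2*(-149 - 468)/151) = √(13925 + 2*(1/151)*(-617)) = √(13925 - 1234/151) = √(2101441/151) = √317317591/151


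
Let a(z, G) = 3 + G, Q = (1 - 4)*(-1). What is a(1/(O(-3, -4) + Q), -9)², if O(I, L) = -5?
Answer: 36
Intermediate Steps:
Q = 3 (Q = -3*(-1) = 3)
a(1/(O(-3, -4) + Q), -9)² = (3 - 9)² = (-6)² = 36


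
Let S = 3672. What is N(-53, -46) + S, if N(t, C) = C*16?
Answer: 2936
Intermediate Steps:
N(t, C) = 16*C
N(-53, -46) + S = 16*(-46) + 3672 = -736 + 3672 = 2936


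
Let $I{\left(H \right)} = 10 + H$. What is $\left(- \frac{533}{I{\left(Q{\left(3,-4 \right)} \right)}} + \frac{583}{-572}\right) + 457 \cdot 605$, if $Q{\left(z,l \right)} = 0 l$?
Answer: $\frac{71871977}{260} \approx 2.7643 \cdot 10^{5}$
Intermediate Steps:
$Q{\left(z,l \right)} = 0$
$\left(- \frac{533}{I{\left(Q{\left(3,-4 \right)} \right)}} + \frac{583}{-572}\right) + 457 \cdot 605 = \left(- \frac{533}{10 + 0} + \frac{583}{-572}\right) + 457 \cdot 605 = \left(- \frac{533}{10} + 583 \left(- \frac{1}{572}\right)\right) + 276485 = \left(\left(-533\right) \frac{1}{10} - \frac{53}{52}\right) + 276485 = \left(- \frac{533}{10} - \frac{53}{52}\right) + 276485 = - \frac{14123}{260} + 276485 = \frac{71871977}{260}$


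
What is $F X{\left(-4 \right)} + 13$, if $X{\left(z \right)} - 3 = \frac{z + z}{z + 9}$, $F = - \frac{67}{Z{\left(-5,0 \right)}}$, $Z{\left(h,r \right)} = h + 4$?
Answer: $\frac{534}{5} \approx 106.8$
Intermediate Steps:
$Z{\left(h,r \right)} = 4 + h$
$F = 67$ ($F = - \frac{67}{4 - 5} = - \frac{67}{-1} = \left(-67\right) \left(-1\right) = 67$)
$X{\left(z \right)} = 3 + \frac{2 z}{9 + z}$ ($X{\left(z \right)} = 3 + \frac{z + z}{z + 9} = 3 + \frac{2 z}{9 + z}$)
$F X{\left(-4 \right)} + 13 = 67 \frac{27 + 5 \left(-4\right)}{9 - 4} + 13 = 67 \frac{27 - 20}{5} + 13 = 67 \cdot \frac{1}{5} \cdot 7 + 13 = 67 \cdot \frac{7}{5} + 13 = \frac{469}{5} + 13 = \frac{534}{5}$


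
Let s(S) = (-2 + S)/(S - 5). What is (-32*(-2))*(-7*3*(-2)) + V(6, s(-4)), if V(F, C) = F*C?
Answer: 2692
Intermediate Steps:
s(S) = (-2 + S)/(-5 + S)
V(F, C) = C*F
(-32*(-2))*(-7*3*(-2)) + V(6, s(-4)) = (-32*(-2))*(-7*3*(-2)) + ((-2 - 4)/(-5 - 4))*6 = 64*(-21*(-2)) + (-6/(-9))*6 = 64*42 - ⅑*(-6)*6 = 2688 + (⅔)*6 = 2688 + 4 = 2692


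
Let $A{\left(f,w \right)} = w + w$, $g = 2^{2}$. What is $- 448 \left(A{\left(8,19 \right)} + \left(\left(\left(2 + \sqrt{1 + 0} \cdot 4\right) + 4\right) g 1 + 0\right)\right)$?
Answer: $-34944$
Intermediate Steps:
$g = 4$
$A{\left(f,w \right)} = 2 w$
$- 448 \left(A{\left(8,19 \right)} + \left(\left(\left(2 + \sqrt{1 + 0} \cdot 4\right) + 4\right) g 1 + 0\right)\right) = - 448 \left(2 \cdot 19 + \left(\left(\left(2 + \sqrt{1 + 0} \cdot 4\right) + 4\right) 4 \cdot 1 + 0\right)\right) = - 448 \left(38 + \left(\left(\left(2 + \sqrt{1} \cdot 4\right) + 4\right) 4 \cdot 1 + 0\right)\right) = - 448 \left(38 + \left(\left(\left(2 + 1 \cdot 4\right) + 4\right) 4 \cdot 1 + 0\right)\right) = - 448 \left(38 + \left(\left(\left(2 + 4\right) + 4\right) 4 \cdot 1 + 0\right)\right) = - 448 \left(38 + \left(\left(6 + 4\right) 4 \cdot 1 + 0\right)\right) = - 448 \left(38 + \left(10 \cdot 4 \cdot 1 + 0\right)\right) = - 448 \left(38 + \left(40 \cdot 1 + 0\right)\right) = - 448 \left(38 + \left(40 + 0\right)\right) = - 448 \left(38 + 40\right) = \left(-448\right) 78 = -34944$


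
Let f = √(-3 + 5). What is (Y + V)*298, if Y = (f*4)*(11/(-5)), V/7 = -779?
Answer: -1624994 - 13112*√2/5 ≈ -1.6287e+6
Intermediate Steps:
V = -5453 (V = 7*(-779) = -5453)
f = √2 ≈ 1.4142
Y = -44*√2/5 (Y = (√2*4)*(11/(-5)) = (4*√2)*(11*(-⅕)) = (4*√2)*(-11/5) = -44*√2/5 ≈ -12.445)
(Y + V)*298 = (-44*√2/5 - 5453)*298 = (-5453 - 44*√2/5)*298 = -1624994 - 13112*√2/5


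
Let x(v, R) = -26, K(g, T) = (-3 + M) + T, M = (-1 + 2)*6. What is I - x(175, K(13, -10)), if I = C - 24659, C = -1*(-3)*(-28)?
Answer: -24717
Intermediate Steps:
C = -84 (C = 3*(-28) = -84)
M = 6 (M = 1*6 = 6)
K(g, T) = 3 + T (K(g, T) = (-3 + 6) + T = 3 + T)
I = -24743 (I = -84 - 24659 = -24743)
I - x(175, K(13, -10)) = -24743 - 1*(-26) = -24743 + 26 = -24717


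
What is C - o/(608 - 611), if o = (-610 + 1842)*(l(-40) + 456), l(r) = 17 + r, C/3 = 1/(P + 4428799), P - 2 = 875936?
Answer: 2829843781081/15914211 ≈ 1.7782e+5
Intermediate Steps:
P = 875938 (P = 2 + 875936 = 875938)
C = 3/5304737 (C = 3/(875938 + 4428799) = 3/5304737 ≈ 5.6553e-7)
o = 533456 (o = (-610 + 1842)*((17 - 40) + 456) = 1232*(-23 + 456) = 1232*433 = 533456)
C - o/(608 - 611) = 3/5304737 - 533456/(608 - 611) = 3/5304737 - 533456/(-3) = 3/5304737 - 533456*(-1)/3 = 3/5304737 - 1*(-533456/3) = 3/5304737 + 533456/3 = 2829843781081/15914211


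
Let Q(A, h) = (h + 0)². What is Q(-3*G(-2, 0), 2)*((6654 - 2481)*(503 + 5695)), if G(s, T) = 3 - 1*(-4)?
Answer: 103457016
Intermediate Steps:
G(s, T) = 7 (G(s, T) = 3 + 4 = 7)
Q(A, h) = h²
Q(-3*G(-2, 0), 2)*((6654 - 2481)*(503 + 5695)) = 2²*((6654 - 2481)*(503 + 5695)) = 4*(4173*6198) = 4*25864254 = 103457016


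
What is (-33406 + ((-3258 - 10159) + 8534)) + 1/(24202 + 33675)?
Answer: -2216052452/57877 ≈ -38289.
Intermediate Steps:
(-33406 + ((-3258 - 10159) + 8534)) + 1/(24202 + 33675) = (-33406 + (-13417 + 8534)) + 1/57877 = (-33406 - 4883) + 1/57877 = -38289 + 1/57877 = -2216052452/57877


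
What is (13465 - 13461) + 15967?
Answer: 15971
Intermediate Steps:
(13465 - 13461) + 15967 = 4 + 15967 = 15971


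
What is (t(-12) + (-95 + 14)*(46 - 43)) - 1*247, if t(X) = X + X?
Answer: -514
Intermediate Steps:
t(X) = 2*X
(t(-12) + (-95 + 14)*(46 - 43)) - 1*247 = (2*(-12) + (-95 + 14)*(46 - 43)) - 1*247 = (-24 - 81*3) - 247 = (-24 - 243) - 247 = -267 - 247 = -514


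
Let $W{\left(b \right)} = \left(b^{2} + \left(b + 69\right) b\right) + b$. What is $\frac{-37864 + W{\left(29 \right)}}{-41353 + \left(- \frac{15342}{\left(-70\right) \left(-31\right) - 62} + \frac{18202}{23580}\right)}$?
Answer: $\frac{13262352885}{16061266238} \approx 0.82574$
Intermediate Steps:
$W{\left(b \right)} = b + b^{2} + b \left(69 + b\right)$ ($W{\left(b \right)} = \left(b^{2} + \left(69 + b\right) b\right) + b = \left(b^{2} + b \left(69 + b\right)\right) + b = b + b^{2} + b \left(69 + b\right)$)
$\frac{-37864 + W{\left(29 \right)}}{-41353 + \left(- \frac{15342}{\left(-70\right) \left(-31\right) - 62} + \frac{18202}{23580}\right)} = \frac{-37864 + 2 \cdot 29 \left(35 + 29\right)}{-41353 + \left(- \frac{15342}{\left(-70\right) \left(-31\right) - 62} + \frac{18202}{23580}\right)} = \frac{-37864 + 2 \cdot 29 \cdot 64}{-41353 + \left(- \frac{15342}{2170 - 62} + 18202 \cdot \frac{1}{23580}\right)} = \frac{-37864 + 3712}{-41353 + \left(- \frac{15342}{2108} + \frac{9101}{11790}\right)} = - \frac{34152}{-41353 + \left(\left(-15342\right) \frac{1}{2108} + \frac{9101}{11790}\right)} = - \frac{34152}{-41353 + \left(- \frac{7671}{1054} + \frac{9101}{11790}\right)} = - \frac{34152}{-41353 - \frac{20212159}{3106665}} = - \frac{34152}{- \frac{128490129904}{3106665}} = \left(-34152\right) \left(- \frac{3106665}{128490129904}\right) = \frac{13262352885}{16061266238}$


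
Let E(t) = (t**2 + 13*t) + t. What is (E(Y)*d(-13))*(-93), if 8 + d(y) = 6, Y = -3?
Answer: -6138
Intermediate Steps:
d(y) = -2 (d(y) = -8 + 6 = -2)
E(t) = t**2 + 14*t
(E(Y)*d(-13))*(-93) = (-3*(14 - 3)*(-2))*(-93) = (-3*11*(-2))*(-93) = -33*(-2)*(-93) = 66*(-93) = -6138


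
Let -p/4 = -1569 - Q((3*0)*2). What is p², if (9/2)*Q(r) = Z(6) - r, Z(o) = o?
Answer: 355096336/9 ≈ 3.9455e+7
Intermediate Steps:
Q(r) = 4/3 - 2*r/9 (Q(r) = 2*(6 - r)/9 = 4/3 - 2*r/9)
p = 18844/3 (p = -4*(-1569 - (4/3 - 2*3*0*2/9)) = -4*(-1569 - (4/3 - 0*2)) = -4*(-1569 - (4/3 - 2/9*0)) = -4*(-1569 - (4/3 + 0)) = -4*(-1569 - 1*4/3) = -4*(-1569 - 4/3) = -4*(-4711/3) = 18844/3 ≈ 6281.3)
p² = (18844/3)² = 355096336/9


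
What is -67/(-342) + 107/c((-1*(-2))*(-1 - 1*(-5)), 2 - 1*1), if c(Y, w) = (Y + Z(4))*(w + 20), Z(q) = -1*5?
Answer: 4535/2394 ≈ 1.8943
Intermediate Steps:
Z(q) = -5
c(Y, w) = (-5 + Y)*(20 + w) (c(Y, w) = (Y - 5)*(w + 20) = (-5 + Y)*(20 + w))
-67/(-342) + 107/c((-1*(-2))*(-1 - 1*(-5)), 2 - 1*1) = -67/(-342) + 107/(-100 - 5*(2 - 1*1) + 20*((-1*(-2))*(-1 - 1*(-5))) + ((-1*(-2))*(-1 - 1*(-5)))*(2 - 1*1)) = -67*(-1/342) + 107/(-100 - 5*(2 - 1) + 20*(2*(-1 + 5)) + (2*(-1 + 5))*(2 - 1)) = 67/342 + 107/(-100 - 5*1 + 20*(2*4) + (2*4)*1) = 67/342 + 107/(-100 - 5 + 20*8 + 8*1) = 67/342 + 107/(-100 - 5 + 160 + 8) = 67/342 + 107/63 = 4535/2394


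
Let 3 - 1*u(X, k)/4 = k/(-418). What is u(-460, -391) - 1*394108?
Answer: -82366846/209 ≈ -3.9410e+5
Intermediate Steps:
u(X, k) = 12 + 2*k/209 (u(X, k) = 12 - 4*k/(-418) = 12 - 4*k*(-1)/418 = 12 - (-2)*k/209 = 12 + 2*k/209)
u(-460, -391) - 1*394108 = (12 + (2/209)*(-391)) - 1*394108 = (12 - 782/209) - 394108 = 1726/209 - 394108 = -82366846/209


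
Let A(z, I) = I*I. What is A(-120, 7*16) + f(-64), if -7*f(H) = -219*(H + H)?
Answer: 59776/7 ≈ 8539.4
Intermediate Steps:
A(z, I) = I²
f(H) = 438*H/7 (f(H) = -(-219)*(H + H)/7 = -(-219)*2*H/7 = -(-438)*H/7 = 438*H/7)
A(-120, 7*16) + f(-64) = (7*16)² + (438/7)*(-64) = 112² - 28032/7 = 12544 - 28032/7 = 59776/7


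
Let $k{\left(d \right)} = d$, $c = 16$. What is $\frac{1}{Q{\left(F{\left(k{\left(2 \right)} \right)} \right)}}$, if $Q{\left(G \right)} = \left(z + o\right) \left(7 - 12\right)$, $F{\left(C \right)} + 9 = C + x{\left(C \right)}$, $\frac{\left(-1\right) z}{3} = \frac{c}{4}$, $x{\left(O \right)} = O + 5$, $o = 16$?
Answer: $- \frac{1}{20} \approx -0.05$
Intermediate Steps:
$x{\left(O \right)} = 5 + O$
$z = -12$ ($z = - 3 \cdot \frac{16}{4} = - 3 \cdot 16 \cdot \frac{1}{4} = \left(-3\right) 4 = -12$)
$F{\left(C \right)} = -4 + 2 C$ ($F{\left(C \right)} = -9 + \left(C + \left(5 + C\right)\right) = -9 + \left(5 + 2 C\right) = -4 + 2 C$)
$Q{\left(G \right)} = -20$ ($Q{\left(G \right)} = \left(-12 + 16\right) \left(7 - 12\right) = 4 \left(-5\right) = -20$)
$\frac{1}{Q{\left(F{\left(k{\left(2 \right)} \right)} \right)}} = \frac{1}{-20} = - \frac{1}{20}$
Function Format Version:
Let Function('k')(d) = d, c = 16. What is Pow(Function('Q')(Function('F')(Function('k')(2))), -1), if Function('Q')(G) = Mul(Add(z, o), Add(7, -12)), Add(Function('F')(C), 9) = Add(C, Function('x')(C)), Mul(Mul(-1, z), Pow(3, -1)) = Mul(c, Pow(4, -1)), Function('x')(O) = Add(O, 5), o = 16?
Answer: Rational(-1, 20) ≈ -0.050000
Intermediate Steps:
Function('x')(O) = Add(5, O)
z = -12 (z = Mul(-3, Mul(16, Pow(4, -1))) = Mul(-3, Mul(16, Rational(1, 4))) = Mul(-3, 4) = -12)
Function('F')(C) = Add(-4, Mul(2, C)) (Function('F')(C) = Add(-9, Add(C, Add(5, C))) = Add(-9, Add(5, Mul(2, C))) = Add(-4, Mul(2, C)))
Function('Q')(G) = -20 (Function('Q')(G) = Mul(Add(-12, 16), Add(7, -12)) = Mul(4, -5) = -20)
Pow(Function('Q')(Function('F')(Function('k')(2))), -1) = Pow(-20, -1) = Rational(-1, 20)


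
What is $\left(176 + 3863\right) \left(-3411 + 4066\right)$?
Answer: $2645545$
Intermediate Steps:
$\left(176 + 3863\right) \left(-3411 + 4066\right) = 4039 \cdot 655 = 2645545$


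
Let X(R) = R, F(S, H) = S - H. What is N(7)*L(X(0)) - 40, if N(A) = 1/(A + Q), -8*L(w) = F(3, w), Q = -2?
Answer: -1603/40 ≈ -40.075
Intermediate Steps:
L(w) = -3/8 + w/8 (L(w) = -(3 - w)/8 = -3/8 + w/8)
N(A) = 1/(-2 + A) (N(A) = 1/(A - 2) = 1/(-2 + A))
N(7)*L(X(0)) - 40 = (-3/8 + (⅛)*0)/(-2 + 7) - 40 = (-3/8 + 0)/5 - 40 = (⅕)*(-3/8) - 40 = -3/40 - 40 = -1603/40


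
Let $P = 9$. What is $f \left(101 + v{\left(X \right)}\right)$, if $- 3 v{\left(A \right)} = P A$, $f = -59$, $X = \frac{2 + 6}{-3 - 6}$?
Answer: $- \frac{18349}{3} \approx -6116.3$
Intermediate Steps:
$X = - \frac{8}{9}$ ($X = \frac{8}{-9} = 8 \left(- \frac{1}{9}\right) = - \frac{8}{9} \approx -0.88889$)
$v{\left(A \right)} = - 3 A$ ($v{\left(A \right)} = - \frac{9 A}{3} = - 3 A$)
$f \left(101 + v{\left(X \right)}\right) = - 59 \left(101 - - \frac{8}{3}\right) = - 59 \left(101 + \frac{8}{3}\right) = \left(-59\right) \frac{311}{3} = - \frac{18349}{3}$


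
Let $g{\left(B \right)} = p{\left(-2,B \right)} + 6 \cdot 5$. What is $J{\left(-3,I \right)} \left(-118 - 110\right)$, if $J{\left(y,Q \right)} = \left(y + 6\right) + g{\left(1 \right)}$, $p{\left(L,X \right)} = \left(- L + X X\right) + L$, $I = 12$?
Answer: $-7752$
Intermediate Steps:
$p{\left(L,X \right)} = X^{2}$ ($p{\left(L,X \right)} = \left(- L + X^{2}\right) + L = \left(X^{2} - L\right) + L = X^{2}$)
$g{\left(B \right)} = 30 + B^{2}$ ($g{\left(B \right)} = B^{2} + 6 \cdot 5 = B^{2} + 30 = 30 + B^{2}$)
$J{\left(y,Q \right)} = 37 + y$ ($J{\left(y,Q \right)} = \left(y + 6\right) + \left(30 + 1^{2}\right) = \left(6 + y\right) + \left(30 + 1\right) = \left(6 + y\right) + 31 = 37 + y$)
$J{\left(-3,I \right)} \left(-118 - 110\right) = \left(37 - 3\right) \left(-118 - 110\right) = 34 \left(-228\right) = -7752$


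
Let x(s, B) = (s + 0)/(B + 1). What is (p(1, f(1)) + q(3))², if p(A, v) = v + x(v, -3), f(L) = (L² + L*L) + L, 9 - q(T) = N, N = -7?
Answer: 1225/4 ≈ 306.25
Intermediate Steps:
q(T) = 16 (q(T) = 9 - 1*(-7) = 9 + 7 = 16)
x(s, B) = s/(1 + B)
f(L) = L + 2*L² (f(L) = (L² + L²) + L = 2*L² + L = L + 2*L²)
p(A, v) = v/2 (p(A, v) = v + v/(1 - 3) = v + v/(-2) = v + v*(-½) = v - v/2 = v/2)
(p(1, f(1)) + q(3))² = ((1*(1 + 2*1))/2 + 16)² = ((1*(1 + 2))/2 + 16)² = ((1*3)/2 + 16)² = ((½)*3 + 16)² = (3/2 + 16)² = (35/2)² = 1225/4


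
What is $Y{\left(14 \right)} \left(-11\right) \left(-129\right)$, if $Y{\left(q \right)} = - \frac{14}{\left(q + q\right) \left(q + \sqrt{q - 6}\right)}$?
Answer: $- \frac{9933}{188} + \frac{1419 \sqrt{2}}{188} \approx -42.161$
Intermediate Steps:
$Y{\left(q \right)} = - \frac{7}{q \left(q + \sqrt{-6 + q}\right)}$ ($Y{\left(q \right)} = - \frac{14}{2 q \left(q + \sqrt{-6 + q}\right)} = - 14 \frac{1}{2 q \left(q + \sqrt{-6 + q}\right)} = - \frac{7}{q \left(q + \sqrt{-6 + q}\right)}$)
$Y{\left(14 \right)} \left(-11\right) \left(-129\right) = - \frac{7}{14 \left(14 + \sqrt{-6 + 14}\right)} \left(-11\right) \left(-129\right) = \left(-7\right) \frac{1}{14} \frac{1}{14 + \sqrt{8}} \left(-11\right) \left(-129\right) = \left(-7\right) \frac{1}{14} \frac{1}{14 + 2 \sqrt{2}} \left(-11\right) \left(-129\right) = - \frac{1}{2 \left(14 + 2 \sqrt{2}\right)} \left(-11\right) \left(-129\right) = \frac{11}{2 \left(14 + 2 \sqrt{2}\right)} \left(-129\right) = - \frac{1419}{2 \left(14 + 2 \sqrt{2}\right)}$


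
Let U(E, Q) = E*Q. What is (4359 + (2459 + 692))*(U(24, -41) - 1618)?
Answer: -19541020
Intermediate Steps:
(4359 + (2459 + 692))*(U(24, -41) - 1618) = (4359 + (2459 + 692))*(24*(-41) - 1618) = (4359 + 3151)*(-984 - 1618) = 7510*(-2602) = -19541020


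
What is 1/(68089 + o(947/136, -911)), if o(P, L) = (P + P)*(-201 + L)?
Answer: 17/894247 ≈ 1.9010e-5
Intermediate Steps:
o(P, L) = 2*P*(-201 + L) (o(P, L) = (2*P)*(-201 + L) = 2*P*(-201 + L))
1/(68089 + o(947/136, -911)) = 1/(68089 + 2*(947/136)*(-201 - 911)) = 1/(68089 + 2*(947*(1/136))*(-1112)) = 1/(68089 + 2*(947/136)*(-1112)) = 1/(68089 - 263266/17) = 1/(894247/17) = 17/894247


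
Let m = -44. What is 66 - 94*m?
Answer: 4202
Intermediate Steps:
66 - 94*m = 66 - 94*(-44) = 66 + 4136 = 4202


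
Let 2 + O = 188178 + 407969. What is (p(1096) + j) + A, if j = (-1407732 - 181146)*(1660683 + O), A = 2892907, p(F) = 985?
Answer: -3585821465092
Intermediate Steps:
O = 596145 (O = -2 + (188178 + 407969) = -2 + 596147 = 596145)
j = -3585824358984 (j = (-1407732 - 181146)*(1660683 + 596145) = -1588878*2256828 = -3585824358984)
(p(1096) + j) + A = (985 - 3585824358984) + 2892907 = -3585824357999 + 2892907 = -3585821465092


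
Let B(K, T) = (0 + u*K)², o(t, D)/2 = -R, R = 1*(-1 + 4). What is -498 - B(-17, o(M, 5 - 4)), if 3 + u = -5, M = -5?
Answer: -18994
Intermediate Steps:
u = -8 (u = -3 - 5 = -8)
R = 3 (R = 1*3 = 3)
o(t, D) = -6 (o(t, D) = 2*(-1*3) = 2*(-3) = -6)
B(K, T) = 64*K² (B(K, T) = (0 - 8*K)² = (-8*K)² = 64*K²)
-498 - B(-17, o(M, 5 - 4)) = -498 - 64*(-17)² = -498 - 64*289 = -498 - 1*18496 = -498 - 18496 = -18994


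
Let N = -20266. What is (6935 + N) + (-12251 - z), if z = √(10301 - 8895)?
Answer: -25582 - √1406 ≈ -25620.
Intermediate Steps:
z = √1406 ≈ 37.497
(6935 + N) + (-12251 - z) = (6935 - 20266) + (-12251 - √1406) = -13331 + (-12251 - √1406) = -25582 - √1406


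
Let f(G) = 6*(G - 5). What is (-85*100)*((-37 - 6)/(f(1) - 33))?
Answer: -365500/57 ≈ -6412.3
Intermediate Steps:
f(G) = -30 + 6*G (f(G) = 6*(-5 + G) = -30 + 6*G)
(-85*100)*((-37 - 6)/(f(1) - 33)) = (-85*100)*((-37 - 6)/((-30 + 6*1) - 33)) = -(-365500)/((-30 + 6) - 33) = -(-365500)/(-24 - 33) = -(-365500)/(-57) = -(-365500)*(-1)/57 = -8500*43/57 = -365500/57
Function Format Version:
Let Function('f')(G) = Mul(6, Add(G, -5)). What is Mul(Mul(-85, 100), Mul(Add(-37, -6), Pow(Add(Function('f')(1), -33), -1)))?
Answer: Rational(-365500, 57) ≈ -6412.3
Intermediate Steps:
Function('f')(G) = Add(-30, Mul(6, G)) (Function('f')(G) = Mul(6, Add(-5, G)) = Add(-30, Mul(6, G)))
Mul(Mul(-85, 100), Mul(Add(-37, -6), Pow(Add(Function('f')(1), -33), -1))) = Mul(Mul(-85, 100), Mul(Add(-37, -6), Pow(Add(Add(-30, Mul(6, 1)), -33), -1))) = Mul(-8500, Mul(-43, Pow(Add(Add(-30, 6), -33), -1))) = Mul(-8500, Mul(-43, Pow(Add(-24, -33), -1))) = Mul(-8500, Mul(-43, Pow(-57, -1))) = Mul(-8500, Mul(-43, Rational(-1, 57))) = Mul(-8500, Rational(43, 57)) = Rational(-365500, 57)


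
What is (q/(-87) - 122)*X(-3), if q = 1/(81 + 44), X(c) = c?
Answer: 1326751/3625 ≈ 366.00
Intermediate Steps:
q = 1/125 ≈ 0.0080000
(q/(-87) - 122)*X(-3) = ((1/125)/(-87) - 122)*(-3) = ((1/125)*(-1/87) - 122)*(-3) = (-1/10875 - 122)*(-3) = -1326751/10875*(-3) = 1326751/3625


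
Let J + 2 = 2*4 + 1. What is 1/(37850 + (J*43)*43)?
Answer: 1/50793 ≈ 1.9688e-5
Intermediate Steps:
J = 7 (J = -2 + (2*4 + 1) = -2 + (8 + 1) = -2 + 9 = 7)
1/(37850 + (J*43)*43) = 1/(37850 + (7*43)*43) = 1/(37850 + 301*43) = 1/(37850 + 12943) = 1/50793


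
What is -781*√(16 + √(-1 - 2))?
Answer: -781*√(16 + I*√3) ≈ -3128.6 - 168.84*I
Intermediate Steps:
-781*√(16 + √(-1 - 2)) = -781*√(16 + √(-3)) = -781*√(16 + I*√3)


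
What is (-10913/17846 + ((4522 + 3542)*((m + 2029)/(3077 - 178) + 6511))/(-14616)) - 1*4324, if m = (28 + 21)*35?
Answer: -913770855115/115410082 ≈ -7917.6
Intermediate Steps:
m = 1715 (m = 49*35 = 1715)
(-10913/17846 + ((4522 + 3542)*((m + 2029)/(3077 - 178) + 6511))/(-14616)) - 1*4324 = (-10913/17846 + ((4522 + 3542)*((1715 + 2029)/(3077 - 178) + 6511))/(-14616)) - 1*4324 = (-10913*1/17846 + (8064*(3744/2899 + 6511))*(-1/14616)) - 4324 = (-10913/17846 + (8064*(3744*(1/2899) + 6511))*(-1/14616)) - 4324 = (-10913/17846 + (8064*(288/223 + 6511))*(-1/14616)) - 4324 = (-10913/17846 + (8064*(1452241/223))*(-1/14616)) - 4324 = (-10913/17846 + (11710871424/223)*(-1/14616)) - 4324 = (-10913/17846 - 23235856/6467) - 4324 = -414737660547/115410082 - 4324 = -913770855115/115410082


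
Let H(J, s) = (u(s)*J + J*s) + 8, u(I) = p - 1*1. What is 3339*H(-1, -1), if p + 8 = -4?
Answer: 73458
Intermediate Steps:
p = -12 (p = -8 - 4 = -12)
u(I) = -13 (u(I) = -12 - 1*1 = -12 - 1 = -13)
H(J, s) = 8 - 13*J + J*s (H(J, s) = (-13*J + J*s) + 8 = 8 - 13*J + J*s)
3339*H(-1, -1) = 3339*(8 - 13*(-1) - 1*(-1)) = 3339*(8 + 13 + 1) = 3339*22 = 73458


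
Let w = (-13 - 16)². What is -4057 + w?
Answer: -3216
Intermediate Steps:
w = 841 (w = (-29)² = 841)
-4057 + w = -4057 + 841 = -3216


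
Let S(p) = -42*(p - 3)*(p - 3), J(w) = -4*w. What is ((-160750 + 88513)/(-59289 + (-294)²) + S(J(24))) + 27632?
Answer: -3474930569/9049 ≈ -3.8401e+5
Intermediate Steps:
S(p) = -42*(-3 + p)² (S(p) = -42*(-3 + p)*(-3 + p) = -42*(-3 + p)²)
((-160750 + 88513)/(-59289 + (-294)²) + S(J(24))) + 27632 = ((-160750 + 88513)/(-59289 + (-294)²) - 42*(-3 - 4*24)²) + 27632 = (-72237/(-59289 + 86436) - 42*(-3 - 96)²) + 27632 = (-72237/27147 - 42*(-99)²) + 27632 = (-72237*1/27147 - 42*9801) + 27632 = (-24079/9049 - 411642) + 27632 = -3724972537/9049 + 27632 = -3474930569/9049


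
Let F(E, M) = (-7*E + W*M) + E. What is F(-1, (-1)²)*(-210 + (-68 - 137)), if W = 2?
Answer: -3320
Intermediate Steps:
F(E, M) = -6*E + 2*M (F(E, M) = (-7*E + 2*M) + E = -6*E + 2*M)
F(-1, (-1)²)*(-210 + (-68 - 137)) = (-6*(-1) + 2*(-1)²)*(-210 + (-68 - 137)) = (6 + 2*1)*(-210 - 205) = (6 + 2)*(-415) = 8*(-415) = -3320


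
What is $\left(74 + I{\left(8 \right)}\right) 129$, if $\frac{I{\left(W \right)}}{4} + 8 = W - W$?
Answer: $5418$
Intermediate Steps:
$I{\left(W \right)} = -32$ ($I{\left(W \right)} = -32 + 4 \left(W - W\right) = -32 + 4 \cdot 0 = -32 + 0 = -32$)
$\left(74 + I{\left(8 \right)}\right) 129 = \left(74 - 32\right) 129 = 42 \cdot 129 = 5418$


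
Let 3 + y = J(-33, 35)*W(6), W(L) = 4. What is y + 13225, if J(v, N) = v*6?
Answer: 12430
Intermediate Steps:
J(v, N) = 6*v
y = -795 (y = -3 + (6*(-33))*4 = -3 - 198*4 = -3 - 792 = -795)
y + 13225 = -795 + 13225 = 12430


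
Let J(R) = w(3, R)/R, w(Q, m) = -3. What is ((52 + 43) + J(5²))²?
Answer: 5626384/625 ≈ 9002.2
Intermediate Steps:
J(R) = -3/R
((52 + 43) + J(5²))² = ((52 + 43) - 3/(5²))² = (95 - 3/25)² = (2372/25)² = 5626384/625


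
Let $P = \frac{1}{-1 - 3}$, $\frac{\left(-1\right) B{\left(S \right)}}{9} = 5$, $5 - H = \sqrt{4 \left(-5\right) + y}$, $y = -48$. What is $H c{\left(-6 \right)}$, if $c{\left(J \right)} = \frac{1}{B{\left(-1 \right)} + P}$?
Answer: $- \frac{20}{181} + \frac{8 i \sqrt{17}}{181} \approx -0.1105 + 0.18224 i$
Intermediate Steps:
$H = 5 - 2 i \sqrt{17}$ ($H = 5 - \sqrt{4 \left(-5\right) - 48} = 5 - \sqrt{-20 - 48} = 5 - \sqrt{-68} = 5 - 2 i \sqrt{17} \approx 5.0 - 8.2462 i$)
$B{\left(S \right)} = -45$ ($B{\left(S \right)} = \left(-9\right) 5 = -45$)
$P = - \frac{1}{4}$ ($P = \frac{1}{-4} = - \frac{1}{4} \approx -0.25$)
$c{\left(J \right)} = - \frac{4}{181}$ ($c{\left(J \right)} = \frac{1}{-45 - \frac{1}{4}} = \frac{1}{- \frac{181}{4}} = - \frac{4}{181}$)
$H c{\left(-6 \right)} = \left(5 - 2 i \sqrt{17}\right) \left(- \frac{4}{181}\right) = - \frac{20}{181} + \frac{8 i \sqrt{17}}{181}$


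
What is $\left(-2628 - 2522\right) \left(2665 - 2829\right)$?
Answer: $844600$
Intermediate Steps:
$\left(-2628 - 2522\right) \left(2665 - 2829\right) = \left(-2628 - 2522\right) \left(-164\right) = \left(-5150\right) \left(-164\right) = 844600$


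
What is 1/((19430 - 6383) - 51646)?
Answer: -1/38599 ≈ -2.5907e-5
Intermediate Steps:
1/((19430 - 6383) - 51646) = 1/(13047 - 51646) = 1/(-38599) = -1/38599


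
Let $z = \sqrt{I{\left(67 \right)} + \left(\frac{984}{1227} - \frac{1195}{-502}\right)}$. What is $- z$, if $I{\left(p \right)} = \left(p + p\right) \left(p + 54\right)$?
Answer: $- \frac{\sqrt{683643127984234}}{205318} \approx -127.35$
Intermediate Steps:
$I{\left(p \right)} = 2 p \left(54 + p\right)$
$z = \frac{\sqrt{683643127984234}}{205318}$ ($z = \sqrt{2 \cdot 67 \left(54 + 67\right) + \left(\frac{984}{1227} - \frac{1195}{-502}\right)} = \sqrt{2 \cdot 67 \cdot 121 + \left(984 \cdot \frac{1}{1227} - - \frac{1195}{502}\right)} = \sqrt{16214 + \left(\frac{328}{409} + \frac{1195}{502}\right)} = \sqrt{16214 + \frac{653411}{205318}} = \sqrt{\frac{3329679463}{205318}} = \frac{\sqrt{683643127984234}}{205318} \approx 127.35$)
$- z = - \frac{\sqrt{683643127984234}}{205318}$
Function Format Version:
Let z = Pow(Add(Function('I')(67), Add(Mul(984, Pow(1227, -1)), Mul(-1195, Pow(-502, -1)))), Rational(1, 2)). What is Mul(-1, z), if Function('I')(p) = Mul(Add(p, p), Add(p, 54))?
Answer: Mul(Rational(-1, 205318), Pow(683643127984234, Rational(1, 2))) ≈ -127.35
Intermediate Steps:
Function('I')(p) = Mul(2, p, Add(54, p)) (Function('I')(p) = Mul(Mul(2, p), Add(54, p)) = Mul(2, p, Add(54, p)))
z = Mul(Rational(1, 205318), Pow(683643127984234, Rational(1, 2))) (z = Pow(Add(Mul(2, 67, Add(54, 67)), Add(Mul(984, Pow(1227, -1)), Mul(-1195, Pow(-502, -1)))), Rational(1, 2)) = Pow(Add(Mul(2, 67, 121), Add(Mul(984, Rational(1, 1227)), Mul(-1195, Rational(-1, 502)))), Rational(1, 2)) = Pow(Add(16214, Add(Rational(328, 409), Rational(1195, 502))), Rational(1, 2)) = Pow(Add(16214, Rational(653411, 205318)), Rational(1, 2)) = Pow(Rational(3329679463, 205318), Rational(1, 2)) = Mul(Rational(1, 205318), Pow(683643127984234, Rational(1, 2))) ≈ 127.35)
Mul(-1, z) = Mul(-1, Mul(Rational(1, 205318), Pow(683643127984234, Rational(1, 2)))) = Mul(Rational(-1, 205318), Pow(683643127984234, Rational(1, 2)))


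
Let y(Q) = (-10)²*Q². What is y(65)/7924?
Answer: 105625/1981 ≈ 53.319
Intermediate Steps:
y(Q) = 100*Q²
y(65)/7924 = (100*65²)/7924 = (100*4225)*(1/7924) = 422500*(1/7924) = 105625/1981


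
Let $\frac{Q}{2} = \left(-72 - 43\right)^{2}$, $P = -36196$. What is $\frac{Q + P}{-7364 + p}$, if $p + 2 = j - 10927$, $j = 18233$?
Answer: $\frac{4873}{30} \approx 162.43$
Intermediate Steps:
$p = 7304$ ($p = -2 + \left(18233 - 10927\right) = -2 + 7306 = 7304$)
$Q = 26450$ ($Q = 2 \left(-72 - 43\right)^{2} = 2 \left(-115\right)^{2} = 2 \cdot 13225 = 26450$)
$\frac{Q + P}{-7364 + p} = \frac{26450 - 36196}{-7364 + 7304} = - \frac{9746}{-60} = \left(-9746\right) \left(- \frac{1}{60}\right) = \frac{4873}{30}$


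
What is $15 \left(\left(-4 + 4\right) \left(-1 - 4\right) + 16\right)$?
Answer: $240$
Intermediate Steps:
$15 \left(\left(-4 + 4\right) \left(-1 - 4\right) + 16\right) = 15 \left(0 \left(-5\right) + 16\right) = 15 \left(0 + 16\right) = 15 \cdot 16 = 240$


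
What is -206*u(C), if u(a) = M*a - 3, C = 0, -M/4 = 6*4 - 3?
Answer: 618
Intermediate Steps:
M = -84 (M = -4*(6*4 - 3) = -4*(24 - 3) = -4*21 = -84)
u(a) = -3 - 84*a (u(a) = -84*a - 3 = -3 - 84*a)
-206*u(C) = -206*(-3 - 84*0) = -206*(-3 + 0) = -206*(-3) = 618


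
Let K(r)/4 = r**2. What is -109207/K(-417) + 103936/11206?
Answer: 35534767387/3897200268 ≈ 9.1180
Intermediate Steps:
K(r) = 4*r**2
-109207/K(-417) + 103936/11206 = -109207/(4*(-417)**2) + 103936/11206 = -109207/(4*173889) + 103936*(1/11206) = -109207/695556 + 51968/5603 = 35534767387/3897200268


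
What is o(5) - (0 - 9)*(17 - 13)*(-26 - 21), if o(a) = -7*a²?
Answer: -1867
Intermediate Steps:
o(5) - (0 - 9)*(17 - 13)*(-26 - 21) = -7*5² - (0 - 9)*(17 - 13)*(-26 - 21) = -7*25 - (-9*4)*(-47) = -175 - (-36)*(-47) = -175 - 1*1692 = -175 - 1692 = -1867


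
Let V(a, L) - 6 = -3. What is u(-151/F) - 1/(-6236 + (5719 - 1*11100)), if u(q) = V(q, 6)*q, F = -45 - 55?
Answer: 5262601/1161700 ≈ 4.5301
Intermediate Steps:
F = -100
V(a, L) = 3 (V(a, L) = 6 - 3 = 3)
u(q) = 3*q
u(-151/F) - 1/(-6236 + (5719 - 1*11100)) = 3*(-151/(-100)) - 1/(-6236 + (5719 - 1*11100)) = 3*(-151*(-1/100)) - 1/(-6236 + (5719 - 11100)) = 3*(151/100) - 1/(-6236 - 5381) = 453/100 - 1/(-11617) = 453/100 - 1*(-1/11617) = 453/100 + 1/11617 = 5262601/1161700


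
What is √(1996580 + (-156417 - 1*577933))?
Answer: √1262230 ≈ 1123.5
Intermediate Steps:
√(1996580 + (-156417 - 1*577933)) = √(1996580 + (-156417 - 577933)) = √(1996580 - 734350) = √1262230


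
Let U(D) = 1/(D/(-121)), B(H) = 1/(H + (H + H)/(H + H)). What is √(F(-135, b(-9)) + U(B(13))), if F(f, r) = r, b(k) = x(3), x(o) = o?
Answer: I*√1691 ≈ 41.122*I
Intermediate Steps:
b(k) = 3
B(H) = 1/(1 + H) (B(H) = 1/(H + (2*H)/((2*H))) = 1/(H + (2*H)*(1/(2*H))) = 1/(H + 1) = 1/(1 + H))
U(D) = -121/D (U(D) = 1/(D*(-1/121)) = 1/(-D/121) = -121/D)
√(F(-135, b(-9)) + U(B(13))) = √(3 - 121/(1/(1 + 13))) = √(3 - 121/(1/14)) = √(3 - 121/1/14) = √(3 - 121*14) = √(3 - 1694) = √(-1691) = I*√1691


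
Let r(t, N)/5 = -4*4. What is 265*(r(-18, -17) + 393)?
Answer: 82945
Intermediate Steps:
r(t, N) = -80 (r(t, N) = 5*(-4*4) = 5*(-16) = -80)
265*(r(-18, -17) + 393) = 265*(-80 + 393) = 265*313 = 82945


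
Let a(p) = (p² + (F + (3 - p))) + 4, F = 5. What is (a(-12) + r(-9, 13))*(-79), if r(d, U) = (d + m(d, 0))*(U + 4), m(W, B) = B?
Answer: -1185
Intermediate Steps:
r(d, U) = d*(4 + U) (r(d, U) = (d + 0)*(U + 4) = d*(4 + U))
a(p) = 12 + p² - p (a(p) = (p² + (5 + (3 - p))) + 4 = (p² + (8 - p)) + 4 = (8 + p² - p) + 4 = 12 + p² - p)
(a(-12) + r(-9, 13))*(-79) = ((12 + (-12)² - 1*(-12)) - 9*(4 + 13))*(-79) = ((12 + 144 + 12) - 9*17)*(-79) = (168 - 153)*(-79) = 15*(-79) = -1185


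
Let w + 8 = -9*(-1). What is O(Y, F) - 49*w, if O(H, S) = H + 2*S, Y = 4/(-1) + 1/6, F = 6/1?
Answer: -245/6 ≈ -40.833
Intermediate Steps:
w = 1 (w = -8 - 9*(-1) = -8 + 9 = 1)
F = 6 (F = 6*1 = 6)
Y = -23/6 (Y = 4*(-1) + 1*(1/6) = -4 + 1/6 = -23/6 ≈ -3.8333)
O(Y, F) - 49*w = (-23/6 + 2*6) - 49*1 = (-23/6 + 12) - 49 = 49/6 - 49 = -245/6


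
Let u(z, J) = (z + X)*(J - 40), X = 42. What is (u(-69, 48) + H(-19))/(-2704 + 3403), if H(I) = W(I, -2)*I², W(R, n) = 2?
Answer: 506/699 ≈ 0.72389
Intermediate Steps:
u(z, J) = (-40 + J)*(42 + z) (u(z, J) = (z + 42)*(J - 40) = (42 + z)*(-40 + J) = (-40 + J)*(42 + z))
H(I) = 2*I²
(u(-69, 48) + H(-19))/(-2704 + 3403) = ((-1680 - 40*(-69) + 42*48 + 48*(-69)) + 2*(-19)²)/(-2704 + 3403) = ((-1680 + 2760 + 2016 - 3312) + 2*361)/699 = (-216 + 722)*(1/699) = 506*(1/699) = 506/699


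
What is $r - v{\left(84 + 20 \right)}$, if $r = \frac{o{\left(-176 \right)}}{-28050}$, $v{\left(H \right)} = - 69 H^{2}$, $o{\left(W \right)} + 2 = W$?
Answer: $\frac{10466913689}{14025} \approx 7.463 \cdot 10^{5}$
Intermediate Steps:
$o{\left(W \right)} = -2 + W$
$r = \frac{89}{14025}$ ($r = \frac{-2 - 176}{-28050} = \left(-178\right) \left(- \frac{1}{28050}\right) = \frac{89}{14025} \approx 0.0063458$)
$r - v{\left(84 + 20 \right)} = \frac{89}{14025} - - 69 \left(84 + 20\right)^{2} = \frac{89}{14025} - - 69 \cdot 104^{2} = \frac{89}{14025} - \left(-69\right) 10816 = \frac{89}{14025} - -746304 = \frac{89}{14025} + 746304 = \frac{10466913689}{14025}$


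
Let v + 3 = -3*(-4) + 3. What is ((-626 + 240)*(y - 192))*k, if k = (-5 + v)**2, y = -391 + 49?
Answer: 10100076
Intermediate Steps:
v = 12 (v = -3 + (-3*(-4) + 3) = -3 + (12 + 3) = -3 + 15 = 12)
y = -342
k = 49 (k = (-5 + 12)**2 = 7**2 = 49)
((-626 + 240)*(y - 192))*k = ((-626 + 240)*(-342 - 192))*49 = -386*(-534)*49 = 206124*49 = 10100076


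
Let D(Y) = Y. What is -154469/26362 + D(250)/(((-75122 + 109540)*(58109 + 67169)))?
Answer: -11893611420771/2029788419533 ≈ -5.8595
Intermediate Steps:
-154469/26362 + D(250)/(((-75122 + 109540)*(58109 + 67169))) = -154469/26362 + 250/(((-75122 + 109540)*(58109 + 67169))) = -154469*1/26362 + 250/((34418*125278)) = -22067/3766 + 250/4311818204 = -22067/3766 + 250*(1/4311818204) = -22067/3766 + 125/2155909102 = -11893611420771/2029788419533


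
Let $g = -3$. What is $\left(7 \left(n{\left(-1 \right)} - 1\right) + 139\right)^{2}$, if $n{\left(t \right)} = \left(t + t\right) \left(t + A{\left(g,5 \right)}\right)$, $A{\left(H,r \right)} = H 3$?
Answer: $73984$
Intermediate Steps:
$A{\left(H,r \right)} = 3 H$
$n{\left(t \right)} = 2 t \left(-9 + t\right)$ ($n{\left(t \right)} = \left(t + t\right) \left(t + 3 \left(-3\right)\right) = 2 t \left(t - 9\right) = 2 t \left(-9 + t\right)$)
$\left(7 \left(n{\left(-1 \right)} - 1\right) + 139\right)^{2} = \left(7 \left(2 \left(-1\right) \left(-9 - 1\right) - 1\right) + 139\right)^{2} = \left(7 \left(2 \left(-1\right) \left(-10\right) - 1\right) + 139\right)^{2} = \left(7 \left(20 - 1\right) + 139\right)^{2} = \left(7 \cdot 19 + 139\right)^{2} = \left(133 + 139\right)^{2} = 272^{2} = 73984$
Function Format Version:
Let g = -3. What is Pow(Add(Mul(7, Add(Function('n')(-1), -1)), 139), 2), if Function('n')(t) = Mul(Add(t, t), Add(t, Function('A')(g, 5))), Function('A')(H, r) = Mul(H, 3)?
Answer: 73984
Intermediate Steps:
Function('A')(H, r) = Mul(3, H)
Function('n')(t) = Mul(2, t, Add(-9, t)) (Function('n')(t) = Mul(Add(t, t), Add(t, Mul(3, -3))) = Mul(Mul(2, t), Add(t, -9)) = Mul(Mul(2, t), Add(-9, t)) = Mul(2, t, Add(-9, t)))
Pow(Add(Mul(7, Add(Function('n')(-1), -1)), 139), 2) = Pow(Add(Mul(7, Add(Mul(2, -1, Add(-9, -1)), -1)), 139), 2) = Pow(Add(Mul(7, Add(Mul(2, -1, -10), -1)), 139), 2) = Pow(Add(Mul(7, Add(20, -1)), 139), 2) = Pow(Add(Mul(7, 19), 139), 2) = Pow(Add(133, 139), 2) = Pow(272, 2) = 73984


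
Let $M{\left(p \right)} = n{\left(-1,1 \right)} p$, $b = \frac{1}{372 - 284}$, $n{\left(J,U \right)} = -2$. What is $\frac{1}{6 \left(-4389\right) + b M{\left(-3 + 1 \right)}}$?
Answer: $- \frac{22}{579347} \approx -3.7974 \cdot 10^{-5}$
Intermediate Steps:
$b = \frac{1}{88} \approx 0.011364$
$M{\left(p \right)} = - 2 p$
$\frac{1}{6 \left(-4389\right) + b M{\left(-3 + 1 \right)}} = \frac{1}{6 \left(-4389\right) + \frac{\left(-2\right) \left(-3 + 1\right)}{88}} = \frac{1}{-26334 + \frac{\left(-2\right) \left(-2\right)}{88}} = \frac{1}{-26334 + \frac{1}{88} \cdot 4} = \frac{1}{-26334 + \frac{1}{22}} = \frac{1}{- \frac{579347}{22}} = - \frac{22}{579347}$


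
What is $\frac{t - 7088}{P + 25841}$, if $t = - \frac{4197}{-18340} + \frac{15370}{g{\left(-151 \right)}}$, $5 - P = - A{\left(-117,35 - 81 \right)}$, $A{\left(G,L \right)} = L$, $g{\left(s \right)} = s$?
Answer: $- \frac{6636777991}{23816324000} \approx -0.27867$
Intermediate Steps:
$P = -41$ ($P = 5 - - (35 - 81) = 5 - \left(-1\right) \left(-46\right) = 5 - 46 = -41$)
$t = - \frac{281252053}{2769340}$ ($t = - \frac{4197}{-18340} + \frac{15370}{-151} = \left(-4197\right) \left(- \frac{1}{18340}\right) + 15370 \left(- \frac{1}{151}\right) = \frac{4197}{18340} - \frac{15370}{151} = - \frac{281252053}{2769340} \approx -101.56$)
$\frac{t - 7088}{P + 25841} = \frac{- \frac{281252053}{2769340} - 7088}{-41 + 25841} = - \frac{19910333973}{2769340 \cdot 25800} = \left(- \frac{19910333973}{2769340}\right) \frac{1}{25800} = - \frac{6636777991}{23816324000}$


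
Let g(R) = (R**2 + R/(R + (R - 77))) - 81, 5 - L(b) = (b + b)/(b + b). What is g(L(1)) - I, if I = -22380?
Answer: 1539731/69 ≈ 22315.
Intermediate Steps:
L(b) = 4 (L(b) = 5 - (b + b)/(b + b) = 5 - 2*b/(2*b) = 5 - 2*b*1/(2*b) = 5 - 1*1 = 5 - 1 = 4)
g(R) = -81 + R**2 + R/(-77 + 2*R) (g(R) = (R**2 + R/(R + (-77 + R))) - 81 = (R**2 + R/(-77 + 2*R)) - 81 = -81 + R**2 + R/(-77 + 2*R))
g(L(1)) - I = (6237 - 161*4 - 77*4**2 + 2*4**3)/(-77 + 2*4) - 1*(-22380) = (6237 - 644 - 77*16 + 2*64)/(-77 + 8) + 22380 = (6237 - 644 - 1232 + 128)/(-69) + 22380 = -1/69*4489 + 22380 = -4489/69 + 22380 = 1539731/69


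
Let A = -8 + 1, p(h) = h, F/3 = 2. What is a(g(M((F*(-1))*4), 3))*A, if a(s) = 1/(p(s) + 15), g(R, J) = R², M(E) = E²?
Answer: -7/331791 ≈ -2.1098e-5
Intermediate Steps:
F = 6 (F = 3*2 = 6)
a(s) = 1/(15 + s) (a(s) = 1/(s + 15) = 1/(15 + s))
A = -7
a(g(M((F*(-1))*4), 3))*A = -7/(15 + (((6*(-1))*4)²)²) = -7/(15 + ((-6*4)²)²) = -7/(15 + ((-24)²)²) = -7/(15 + 576²) = -7/(15 + 331776) = -7/331791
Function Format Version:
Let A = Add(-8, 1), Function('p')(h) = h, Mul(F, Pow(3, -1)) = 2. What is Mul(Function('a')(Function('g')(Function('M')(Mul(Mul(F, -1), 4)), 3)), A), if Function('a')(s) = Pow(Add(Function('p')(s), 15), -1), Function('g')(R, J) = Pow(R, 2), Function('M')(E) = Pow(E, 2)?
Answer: Rational(-7, 331791) ≈ -2.1098e-5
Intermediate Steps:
F = 6 (F = Mul(3, 2) = 6)
Function('a')(s) = Pow(Add(15, s), -1) (Function('a')(s) = Pow(Add(s, 15), -1) = Pow(Add(15, s), -1))
A = -7
Mul(Function('a')(Function('g')(Function('M')(Mul(Mul(F, -1), 4)), 3)), A) = Mul(Pow(Add(15, Pow(Pow(Mul(Mul(6, -1), 4), 2), 2)), -1), -7) = Mul(Pow(Add(15, Pow(Pow(Mul(-6, 4), 2), 2)), -1), -7) = Mul(Pow(Add(15, Pow(Pow(-24, 2), 2)), -1), -7) = Mul(Pow(Add(15, Pow(576, 2)), -1), -7) = Mul(Pow(Add(15, 331776), -1), -7) = Mul(Pow(331791, -1), -7) = Mul(Rational(1, 331791), -7) = Rational(-7, 331791)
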